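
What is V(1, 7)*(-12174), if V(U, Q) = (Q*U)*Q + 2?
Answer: -620874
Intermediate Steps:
V(U, Q) = 2 + U*Q² (V(U, Q) = U*Q² + 2 = 2 + U*Q²)
V(1, 7)*(-12174) = (2 + 1*7²)*(-12174) = (2 + 1*49)*(-12174) = (2 + 49)*(-12174) = 51*(-12174) = -620874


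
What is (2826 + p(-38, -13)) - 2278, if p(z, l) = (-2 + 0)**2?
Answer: 552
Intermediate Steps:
p(z, l) = 4 (p(z, l) = (-2)**2 = 4)
(2826 + p(-38, -13)) - 2278 = (2826 + 4) - 2278 = 2830 - 2278 = 552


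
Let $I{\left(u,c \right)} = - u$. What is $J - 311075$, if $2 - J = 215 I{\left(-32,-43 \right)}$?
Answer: $-317953$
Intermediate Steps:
$J = -6878$ ($J = 2 - 215 \left(\left(-1\right) \left(-32\right)\right) = 2 - 215 \cdot 32 = 2 - 6880 = -6878$)
$J - 311075 = -6878 - 311075 = -317953$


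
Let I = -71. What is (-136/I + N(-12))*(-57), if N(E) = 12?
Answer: -56316/71 ≈ -793.18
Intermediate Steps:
(-136/I + N(-12))*(-57) = (-136/(-71) + 12)*(-57) = (-136*(-1/71) + 12)*(-57) = (136/71 + 12)*(-57) = (988/71)*(-57) = -56316/71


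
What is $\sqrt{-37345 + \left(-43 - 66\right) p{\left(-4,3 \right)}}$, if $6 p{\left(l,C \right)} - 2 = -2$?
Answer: $i \sqrt{37345} \approx 193.25 i$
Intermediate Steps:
$p{\left(l,C \right)} = 0$ ($p{\left(l,C \right)} = \frac{1}{3} + \frac{1}{6} \left(-2\right) = \frac{1}{3} - \frac{1}{3} = 0$)
$\sqrt{-37345 + \left(-43 - 66\right) p{\left(-4,3 \right)}} = \sqrt{-37345 + \left(-43 - 66\right) 0} = \sqrt{-37345 - 0} = \sqrt{-37345 + 0} = \sqrt{-37345} = i \sqrt{37345}$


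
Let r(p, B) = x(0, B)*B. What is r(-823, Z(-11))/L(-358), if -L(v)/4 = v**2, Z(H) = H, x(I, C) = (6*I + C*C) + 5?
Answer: 693/256328 ≈ 0.0027036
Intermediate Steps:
x(I, C) = 5 + C**2 + 6*I (x(I, C) = (6*I + C**2) + 5 = (C**2 + 6*I) + 5 = 5 + C**2 + 6*I)
L(v) = -4*v**2
r(p, B) = B*(5 + B**2) (r(p, B) = (5 + B**2 + 6*0)*B = (5 + B**2 + 0)*B = (5 + B**2)*B = B*(5 + B**2))
r(-823, Z(-11))/L(-358) = (-11*(5 + (-11)**2))/((-4*(-358)**2)) = (-11*(5 + 121))/((-4*128164)) = -11*126/(-512656) = -1386*(-1/512656) = 693/256328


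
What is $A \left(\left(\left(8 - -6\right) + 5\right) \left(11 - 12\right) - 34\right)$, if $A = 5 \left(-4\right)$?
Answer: $1060$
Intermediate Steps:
$A = -20$
$A \left(\left(\left(8 - -6\right) + 5\right) \left(11 - 12\right) - 34\right) = - 20 \left(\left(\left(8 - -6\right) + 5\right) \left(11 - 12\right) - 34\right) = - 20 \left(\left(\left(8 + 6\right) + 5\right) \left(-1\right) - 34\right) = - 20 \left(\left(14 + 5\right) \left(-1\right) - 34\right) = - 20 \left(19 \left(-1\right) - 34\right) = - 20 \left(-19 - 34\right) = \left(-20\right) \left(-53\right) = 1060$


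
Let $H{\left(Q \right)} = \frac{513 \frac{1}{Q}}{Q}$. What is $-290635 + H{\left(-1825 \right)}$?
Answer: $- \frac{967996196362}{3330625} \approx -2.9064 \cdot 10^{5}$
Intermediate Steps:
$H{\left(Q \right)} = \frac{513}{Q^{2}}$
$-290635 + H{\left(-1825 \right)} = -290635 + \frac{513}{3330625} = - \frac{967996196362}{3330625}$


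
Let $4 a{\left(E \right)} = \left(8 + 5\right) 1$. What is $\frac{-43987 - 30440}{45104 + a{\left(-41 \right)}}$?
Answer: $- \frac{99236}{60143} \approx -1.65$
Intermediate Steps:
$a{\left(E \right)} = \frac{13}{4}$ ($a{\left(E \right)} = \frac{\left(8 + 5\right) 1}{4} = \frac{13 \cdot 1}{4} = \frac{1}{4} \cdot 13 = \frac{13}{4}$)
$\frac{-43987 - 30440}{45104 + a{\left(-41 \right)}} = \frac{-43987 - 30440}{45104 + \frac{13}{4}} = - \frac{74427}{\frac{180429}{4}} = \left(-74427\right) \frac{4}{180429} = - \frac{99236}{60143}$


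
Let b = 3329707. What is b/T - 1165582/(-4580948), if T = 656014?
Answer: 2002231591548/375645752659 ≈ 5.3301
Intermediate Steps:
b/T - 1165582/(-4580948) = 3329707/656014 - 1165582/(-4580948) = 3329707*(1/656014) - 1165582*(-1/4580948) = 3329707/656014 + 582791/2290474 = 2002231591548/375645752659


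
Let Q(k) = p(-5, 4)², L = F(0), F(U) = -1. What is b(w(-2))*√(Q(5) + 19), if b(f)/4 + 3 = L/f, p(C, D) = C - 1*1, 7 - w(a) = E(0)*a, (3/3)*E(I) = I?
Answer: -88*√55/7 ≈ -93.232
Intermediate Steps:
L = -1
E(I) = I
w(a) = 7 (w(a) = 7 - 0*a = 7 - 1*0 = 7 + 0 = 7)
p(C, D) = -1 + C (p(C, D) = C - 1 = -1 + C)
b(f) = -12 - 4/f (b(f) = -12 + 4*(-1/f) = -12 - 4/f)
Q(k) = 36 (Q(k) = (-1 - 5)² = (-6)² = 36)
b(w(-2))*√(Q(5) + 19) = (-12 - 4/7)*√(36 + 19) = (-12 - 4*⅐)*√55 = (-12 - 4/7)*√55 = -88*√55/7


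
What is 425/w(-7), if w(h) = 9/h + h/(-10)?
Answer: -29750/41 ≈ -725.61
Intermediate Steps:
w(h) = 9/h - h/10 (w(h) = 9/h + h*(-⅒) = 9/h - h/10)
425/w(-7) = 425/(9/(-7) - ⅒*(-7)) = 425/(9*(-⅐) + 7/10) = 425/(-9/7 + 7/10) = 425/(-41/70) = 425*(-70/41) = -29750/41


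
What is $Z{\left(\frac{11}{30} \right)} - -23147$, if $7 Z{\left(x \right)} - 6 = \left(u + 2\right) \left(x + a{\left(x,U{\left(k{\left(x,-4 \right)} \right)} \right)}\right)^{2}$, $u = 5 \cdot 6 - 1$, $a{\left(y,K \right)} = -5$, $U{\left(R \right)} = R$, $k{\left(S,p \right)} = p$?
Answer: $\frac{146430451}{6300} \approx 23243.0$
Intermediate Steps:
$u = 29$ ($u = 30 - 1 = 29$)
$Z{\left(x \right)} = \frac{6}{7} + \frac{31 \left(-5 + x\right)^{2}}{7}$ ($Z{\left(x \right)} = \frac{6}{7} + \frac{\left(29 + 2\right) \left(x - 5\right)^{2}}{7} = \frac{6}{7} + \frac{31 \left(-5 + x\right)^{2}}{7}$)
$Z{\left(\frac{11}{30} \right)} - -23147 = \left(\frac{6}{7} + \frac{31 \left(-5 + \frac{11}{30}\right)^{2}}{7}\right) - -23147 = \left(\frac{6}{7} + \frac{31 \left(-5 + 11 \cdot \frac{1}{30}\right)^{2}}{7}\right) + 23147 = \left(\frac{6}{7} + \frac{31 \left(-5 + \frac{11}{30}\right)^{2}}{7}\right) + 23147 = \left(\frac{6}{7} + \frac{31 \left(- \frac{139}{30}\right)^{2}}{7}\right) + 23147 = \left(\frac{6}{7} + \frac{31}{7} \cdot \frac{19321}{900}\right) + 23147 = \left(\frac{6}{7} + \frac{598951}{6300}\right) + 23147 = \frac{604351}{6300} + 23147 = \frac{146430451}{6300}$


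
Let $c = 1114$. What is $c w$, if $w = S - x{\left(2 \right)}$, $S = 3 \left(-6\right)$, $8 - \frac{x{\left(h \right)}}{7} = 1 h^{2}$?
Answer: $-51244$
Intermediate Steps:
$x{\left(h \right)} = 56 - 7 h^{2}$ ($x{\left(h \right)} = 56 - 7 \cdot 1 h^{2} = 56 - 7 h^{2}$)
$S = -18$
$w = -46$ ($w = -18 - \left(56 - 7 \cdot 2^{2}\right) = -18 - \left(56 - 28\right) = -18 - 28 = -46$)
$c w = 1114 \left(-46\right) = -51244$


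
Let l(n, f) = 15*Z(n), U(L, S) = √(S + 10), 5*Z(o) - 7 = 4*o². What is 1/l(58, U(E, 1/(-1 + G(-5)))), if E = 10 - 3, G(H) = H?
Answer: 1/40389 ≈ 2.4759e-5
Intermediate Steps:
Z(o) = 7/5 + 4*o²/5 (Z(o) = 7/5 + (4*o²)/5 = 7/5 + 4*o²/5)
E = 7
U(L, S) = √(10 + S)
l(n, f) = 21 + 12*n² (l(n, f) = 15*(7/5 + 4*n²/5) = 21 + 12*n²)
1/l(58, U(E, 1/(-1 + G(-5)))) = 1/(21 + 12*58²) = 1/(21 + 12*3364) = 1/(21 + 40368) = 1/40389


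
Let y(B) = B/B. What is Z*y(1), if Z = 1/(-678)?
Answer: -1/678 ≈ -0.0014749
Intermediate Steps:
Z = -1/678 ≈ -0.0014749
y(B) = 1
Z*y(1) = -1/678*1 = -1/678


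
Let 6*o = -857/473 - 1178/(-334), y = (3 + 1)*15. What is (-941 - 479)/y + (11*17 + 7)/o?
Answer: 133108817/203217 ≈ 655.01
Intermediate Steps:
y = 60 (y = 4*15 = 60)
o = 67739/236973 (o = (-857/473 - 1178/(-334))/6 = (-857*1/473 - 1178*(-1/334))/6 = (-857/473 + 589/167)/6 = (⅙)*(135478/78991) = 67739/236973 ≈ 0.28585)
(-941 - 479)/y + (11*17 + 7)/o = (-941 - 479)/60 + (11*17 + 7)/(67739/236973) = -1420*1/60 + (187 + 7)*(236973/67739) = -71/3 + 194*(236973/67739) = -71/3 + 45972762/67739 = 133108817/203217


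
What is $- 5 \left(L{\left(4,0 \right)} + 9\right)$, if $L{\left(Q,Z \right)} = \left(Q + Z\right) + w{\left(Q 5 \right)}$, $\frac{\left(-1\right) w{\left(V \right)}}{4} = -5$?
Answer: $-165$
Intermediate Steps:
$w{\left(V \right)} = 20$ ($w{\left(V \right)} = \left(-4\right) \left(-5\right) = 20$)
$L{\left(Q,Z \right)} = 20 + Q + Z$ ($L{\left(Q,Z \right)} = \left(Q + Z\right) + 20 = 20 + Q + Z$)
$- 5 \left(L{\left(4,0 \right)} + 9\right) = - 5 \left(\left(20 + 4 + 0\right) + 9\right) = - 5 \left(24 + 9\right) = \left(-5\right) 33 = -165$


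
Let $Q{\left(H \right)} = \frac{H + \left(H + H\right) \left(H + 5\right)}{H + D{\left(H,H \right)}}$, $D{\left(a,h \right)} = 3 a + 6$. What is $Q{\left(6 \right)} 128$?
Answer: $\frac{2944}{5} \approx 588.8$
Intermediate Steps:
$D{\left(a,h \right)} = 6 + 3 a$
$Q{\left(H \right)} = \frac{H + 2 H \left(5 + H\right)}{6 + 4 H}$ ($Q{\left(H \right)} = \frac{H + \left(H + H\right) \left(H + 5\right)}{H + \left(6 + 3 H\right)} = \frac{H + 2 H \left(5 + H\right)}{6 + 4 H}$)
$Q{\left(6 \right)} 128 = \frac{1}{2} \cdot 6 \frac{1}{3 + 2 \cdot 6} \left(11 + 2 \cdot 6\right) 128 = \frac{1}{2} \cdot 6 \frac{1}{3 + 12} \left(11 + 12\right) 128 = \frac{1}{2} \cdot 6 \cdot \frac{1}{15} \cdot 23 \cdot 128 = \frac{23}{5} \cdot 128 = \frac{2944}{5}$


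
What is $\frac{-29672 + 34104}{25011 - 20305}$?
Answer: $\frac{2216}{2353} \approx 0.94178$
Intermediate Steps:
$\frac{-29672 + 34104}{25011 - 20305} = \frac{4432}{4706} = 4432 \cdot \frac{1}{4706} = \frac{2216}{2353}$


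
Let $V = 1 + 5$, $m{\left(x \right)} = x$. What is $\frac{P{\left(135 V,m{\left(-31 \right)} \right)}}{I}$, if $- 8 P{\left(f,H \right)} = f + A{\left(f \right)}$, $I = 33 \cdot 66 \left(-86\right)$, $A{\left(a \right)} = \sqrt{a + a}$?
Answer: $\frac{45}{83248} + \frac{\sqrt{5}}{83248} \approx 0.00056741$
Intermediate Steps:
$V = 6$
$A{\left(a \right)} = \sqrt{2} \sqrt{a}$ ($A{\left(a \right)} = \sqrt{2 a} = \sqrt{2} \sqrt{a}$)
$I = -187308$ ($I = 2178 \left(-86\right) = -187308$)
$P{\left(f,H \right)} = - \frac{f}{8} - \frac{\sqrt{2} \sqrt{f}}{8}$ ($P{\left(f,H \right)} = - \frac{f + \sqrt{2} \sqrt{f}}{8} = - \frac{f}{8} - \frac{\sqrt{2} \sqrt{f}}{8}$)
$\frac{P{\left(135 V,m{\left(-31 \right)} \right)}}{I} = \frac{- \frac{135 \cdot 6}{8} - \frac{\sqrt{2} \sqrt{135 \cdot 6}}{8}}{-187308} = \left(\left(- \frac{1}{8}\right) 810 - \frac{\sqrt{2} \sqrt{810}}{8}\right) \left(- \frac{1}{187308}\right) = \left(- \frac{405}{4} - \frac{\sqrt{2} \cdot 9 \sqrt{10}}{8}\right) \left(- \frac{1}{187308}\right) = \left(- \frac{405}{4} - \frac{9 \sqrt{5}}{4}\right) \left(- \frac{1}{187308}\right) = \frac{45}{83248} + \frac{\sqrt{5}}{83248}$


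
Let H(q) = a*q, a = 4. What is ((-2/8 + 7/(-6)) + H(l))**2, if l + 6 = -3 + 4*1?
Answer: 66049/144 ≈ 458.67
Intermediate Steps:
l = -5 (l = -6 + (-3 + 4*1) = -6 + (-3 + 4) = -6 + 1 = -5)
H(q) = 4*q
((-2/8 + 7/(-6)) + H(l))**2 = ((-2/8 + 7/(-6)) + 4*(-5))**2 = ((-2*1/8 + 7*(-1/6)) - 20)**2 = ((-1/4 - 7/6) - 20)**2 = (-17/12 - 20)**2 = (-257/12)**2 = 66049/144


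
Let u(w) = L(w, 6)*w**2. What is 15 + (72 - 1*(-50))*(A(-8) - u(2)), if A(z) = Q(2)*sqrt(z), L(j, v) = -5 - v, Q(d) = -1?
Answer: 5383 - 244*I*sqrt(2) ≈ 5383.0 - 345.07*I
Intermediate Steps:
A(z) = -sqrt(z)
u(w) = -11*w**2 (u(w) = (-5 - 1*6)*w**2 = (-5 - 6)*w**2 = -11*w**2)
15 + (72 - 1*(-50))*(A(-8) - u(2)) = 15 + (72 - 1*(-50))*(-sqrt(-8) - (-11)*2**2) = 15 + (72 + 50)*(-2*I*sqrt(2) - (-11)*4) = 15 + 122*(-2*I*sqrt(2) - 1*(-44)) = 15 + 122*(-2*I*sqrt(2) + 44) = 15 + 122*(44 - 2*I*sqrt(2)) = 15 + (5368 - 244*I*sqrt(2)) = 5383 - 244*I*sqrt(2)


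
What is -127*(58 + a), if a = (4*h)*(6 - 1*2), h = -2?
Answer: -3302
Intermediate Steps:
a = -32 (a = (4*(-2))*(6 - 1*2) = -8*(6 - 2) = -8*4 = -32)
-127*(58 + a) = -127*(58 - 32) = -127*26 = -3302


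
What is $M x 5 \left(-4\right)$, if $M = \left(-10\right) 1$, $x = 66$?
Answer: $13200$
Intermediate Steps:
$M = -10$
$M x 5 \left(-4\right) = \left(-10\right) 66 \cdot 5 \left(-4\right) = \left(-660\right) \left(-20\right) = 13200$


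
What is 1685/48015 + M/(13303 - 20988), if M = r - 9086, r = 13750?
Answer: -796199/1392435 ≈ -0.57180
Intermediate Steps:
M = 4664 (M = 13750 - 9086 = 4664)
1685/48015 + M/(13303 - 20988) = 1685/48015 + 4664/(13303 - 20988) = 1685*(1/48015) + 4664/(-7685) = 337/9603 + 4664*(-1/7685) = 337/9603 - 88/145 = -796199/1392435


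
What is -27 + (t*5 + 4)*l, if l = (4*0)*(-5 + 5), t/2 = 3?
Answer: -27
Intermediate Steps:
t = 6 (t = 2*3 = 6)
l = 0 (l = 0*0 = 0)
-27 + (t*5 + 4)*l = -27 + (6*5 + 4)*0 = -27 + (30 + 4)*0 = -27 + 34*0 = -27 + 0 = -27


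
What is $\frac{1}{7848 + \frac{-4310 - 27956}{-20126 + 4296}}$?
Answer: $\frac{7915}{62133053} \approx 0.00012739$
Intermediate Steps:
$\frac{1}{7848 + \frac{-4310 - 27956}{-20126 + 4296}} = \frac{1}{7848 - \frac{32266}{-15830}} = \frac{1}{7848 - - \frac{16133}{7915}} = \frac{1}{7848 + \frac{16133}{7915}} = \frac{1}{\frac{62133053}{7915}} = \frac{7915}{62133053}$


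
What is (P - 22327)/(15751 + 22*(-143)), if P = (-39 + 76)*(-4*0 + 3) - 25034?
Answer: -9450/2521 ≈ -3.7485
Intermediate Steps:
P = -24923 (P = 37*(0 + 3) - 25034 = 37*3 - 25034 = 111 - 25034 = -24923)
(P - 22327)/(15751 + 22*(-143)) = (-24923 - 22327)/(15751 + 22*(-143)) = -47250/(15751 - 3146) = -47250/12605 = -47250*1/12605 = -9450/2521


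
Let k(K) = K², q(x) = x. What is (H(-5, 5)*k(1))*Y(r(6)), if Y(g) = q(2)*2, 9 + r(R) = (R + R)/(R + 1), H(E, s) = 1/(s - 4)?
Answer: 4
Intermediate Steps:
H(E, s) = 1/(-4 + s)
r(R) = -9 + 2*R/(1 + R) (r(R) = -9 + (R + R)/(R + 1) = -9 + (2*R)/(1 + R) = -9 + 2*R/(1 + R))
Y(g) = 4 (Y(g) = 2*2 = 4)
(H(-5, 5)*k(1))*Y(r(6)) = (1²/(-4 + 5))*4 = (1/1)*4 = (1*1)*4 = 1*4 = 4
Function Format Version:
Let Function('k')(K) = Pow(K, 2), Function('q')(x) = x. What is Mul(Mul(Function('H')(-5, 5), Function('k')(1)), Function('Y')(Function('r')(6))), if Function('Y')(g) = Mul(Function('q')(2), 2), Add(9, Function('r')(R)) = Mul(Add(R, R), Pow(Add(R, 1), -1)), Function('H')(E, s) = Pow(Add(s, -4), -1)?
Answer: 4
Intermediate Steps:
Function('H')(E, s) = Pow(Add(-4, s), -1)
Function('r')(R) = Add(-9, Mul(2, R, Pow(Add(1, R), -1))) (Function('r')(R) = Add(-9, Mul(Add(R, R), Pow(Add(R, 1), -1))) = Add(-9, Mul(Mul(2, R), Pow(Add(1, R), -1))) = Add(-9, Mul(2, R, Pow(Add(1, R), -1))))
Function('Y')(g) = 4 (Function('Y')(g) = Mul(2, 2) = 4)
Mul(Mul(Function('H')(-5, 5), Function('k')(1)), Function('Y')(Function('r')(6))) = Mul(Mul(Pow(Add(-4, 5), -1), Pow(1, 2)), 4) = Mul(Mul(Pow(1, -1), 1), 4) = Mul(Mul(1, 1), 4) = Mul(1, 4) = 4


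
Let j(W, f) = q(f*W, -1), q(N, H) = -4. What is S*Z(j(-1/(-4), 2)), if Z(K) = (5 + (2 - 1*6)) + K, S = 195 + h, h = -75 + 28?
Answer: -444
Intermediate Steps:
h = -47
S = 148 (S = 195 - 47 = 148)
j(W, f) = -4
Z(K) = 1 + K (Z(K) = (5 + (2 - 6)) + K = (5 - 4) + K = 1 + K)
S*Z(j(-1/(-4), 2)) = 148*(1 - 4) = 148*(-3) = -444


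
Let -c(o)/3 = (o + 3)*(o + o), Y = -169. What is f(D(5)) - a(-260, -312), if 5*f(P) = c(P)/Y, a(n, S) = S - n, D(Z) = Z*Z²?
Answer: 27988/169 ≈ 165.61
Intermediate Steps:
c(o) = -6*o*(3 + o) (c(o) = -3*(o + 3)*(o + o) = -3*(3 + o)*2*o = -6*o*(3 + o))
D(Z) = Z³
f(P) = 6*P*(3 + P)/845 (f(P) = (-6*P*(3 + P)/(-169))/5 = (-6*P*(3 + P)*(-1/169))/5 = (6*P*(3 + P)/169)/5 = 6*P*(3 + P)/845)
f(D(5)) - a(-260, -312) = (6/845)*5³*(3 + 5³) - (-312 - 1*(-260)) = (6/845)*125*(3 + 125) - (-312 + 260) = (6/845)*125*128 - 1*(-52) = 19200/169 + 52 = 27988/169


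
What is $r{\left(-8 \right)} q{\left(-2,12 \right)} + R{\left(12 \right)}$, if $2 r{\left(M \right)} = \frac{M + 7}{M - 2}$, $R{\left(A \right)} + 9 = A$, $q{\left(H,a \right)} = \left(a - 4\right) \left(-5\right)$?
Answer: $1$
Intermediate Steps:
$q{\left(H,a \right)} = 20 - 5 a$ ($q{\left(H,a \right)} = \left(-4 + a\right) \left(-5\right) = 20 - 5 a$)
$R{\left(A \right)} = -9 + A$
$r{\left(M \right)} = \frac{7 + M}{2 \left(-2 + M\right)}$ ($r{\left(M \right)} = \frac{\left(M + 7\right) \frac{1}{M - 2}}{2} = \frac{\left(7 + M\right) \frac{1}{-2 + M}}{2} = \frac{\frac{1}{-2 + M} \left(7 + M\right)}{2} = \frac{7 + M}{2 \left(-2 + M\right)}$)
$r{\left(-8 \right)} q{\left(-2,12 \right)} + R{\left(12 \right)} = \frac{7 - 8}{2 \left(-2 - 8\right)} \left(20 - 60\right) + \left(-9 + 12\right) = \frac{1}{2} \frac{1}{-10} \left(-1\right) \left(20 - 60\right) + 3 = \frac{1}{2} \left(- \frac{1}{10}\right) \left(-1\right) \left(-40\right) + 3 = \frac{1}{20} \left(-40\right) + 3 = -2 + 3 = 1$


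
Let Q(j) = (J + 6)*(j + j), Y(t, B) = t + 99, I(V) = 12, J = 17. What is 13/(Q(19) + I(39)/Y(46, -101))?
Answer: 1885/126742 ≈ 0.014873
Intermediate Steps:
Y(t, B) = 99 + t
Q(j) = 46*j (Q(j) = (17 + 6)*(j + j) = 23*(2*j) = 46*j)
13/(Q(19) + I(39)/Y(46, -101)) = 13/(46*19 + 12/(99 + 46)) = 13/(874 + 12/145) = 13/(126742/145) = (145/126742)*13 = 1885/126742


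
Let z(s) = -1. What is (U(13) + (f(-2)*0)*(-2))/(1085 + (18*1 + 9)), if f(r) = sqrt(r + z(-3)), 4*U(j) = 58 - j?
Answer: 45/4448 ≈ 0.010117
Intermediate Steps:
U(j) = 29/2 - j/4 (U(j) = (58 - j)/4 = 29/2 - j/4)
f(r) = sqrt(-1 + r) (f(r) = sqrt(r - 1) = sqrt(-1 + r))
(U(13) + (f(-2)*0)*(-2))/(1085 + (18*1 + 9)) = ((29/2 - 1/4*13) + (sqrt(-1 - 2)*0)*(-2))/(1085 + (18*1 + 9)) = ((29/2 - 13/4) + (sqrt(-3)*0)*(-2))/(1085 + (18 + 9)) = (45/4 + ((I*sqrt(3))*0)*(-2))/(1085 + 27) = (45/4 + 0*(-2))/1112 = (45/4 + 0)*(1/1112) = (45/4)*(1/1112) = 45/4448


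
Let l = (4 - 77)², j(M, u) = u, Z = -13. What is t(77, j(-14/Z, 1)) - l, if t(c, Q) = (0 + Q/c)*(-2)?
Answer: -410335/77 ≈ -5329.0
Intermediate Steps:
t(c, Q) = -2*Q/c (t(c, Q) = (Q/c)*(-2) = -2*Q/c)
l = 5329 (l = (-73)² = 5329)
t(77, j(-14/Z, 1)) - l = -2*1/77 - 1*5329 = -2*1*1/77 - 5329 = -2/77 - 5329 = -410335/77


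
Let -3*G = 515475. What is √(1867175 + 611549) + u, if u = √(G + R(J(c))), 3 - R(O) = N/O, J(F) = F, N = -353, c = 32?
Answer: 2*√619681 + I*√10995902/8 ≈ 1574.4 + 414.5*I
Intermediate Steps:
G = -171825 (G = -⅓*515475 = -171825)
R(O) = 3 + 353/O (R(O) = 3 - (-353)/O = 3 + 353/O)
u = I*√10995902/8 (u = √(-171825 + (3 + 353/32)) = √(-171825 + 449/32) = √(-5497951/32) = I*√10995902/8 ≈ 414.5*I)
√(1867175 + 611549) + u = √(1867175 + 611549) + I*√10995902/8 = √2478724 + I*√10995902/8 = 2*√619681 + I*√10995902/8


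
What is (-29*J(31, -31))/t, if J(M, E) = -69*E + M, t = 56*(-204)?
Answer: 4495/816 ≈ 5.5086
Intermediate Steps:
t = -11424
J(M, E) = M - 69*E
(-29*J(31, -31))/t = -29*(31 - 69*(-31))/(-11424) = -29*(31 + 2139)*(-1/11424) = -29*2170*(-1/11424) = -62930*(-1/11424) = 4495/816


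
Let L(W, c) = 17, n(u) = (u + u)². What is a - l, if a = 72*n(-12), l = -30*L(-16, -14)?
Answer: 41982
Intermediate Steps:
n(u) = 4*u² (n(u) = (2*u)² = 4*u²)
l = -510 (l = -30*17 = -510)
a = 41472 (a = 72*(4*(-12)²) = 72*(4*144) = 72*576 = 41472)
a - l = 41472 - 1*(-510) = 41472 + 510 = 41982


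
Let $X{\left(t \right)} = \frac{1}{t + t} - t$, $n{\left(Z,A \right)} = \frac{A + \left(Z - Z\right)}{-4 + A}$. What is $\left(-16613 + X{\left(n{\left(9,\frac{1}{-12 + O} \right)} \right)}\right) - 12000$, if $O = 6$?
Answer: $- \frac{1430027}{50} \approx -28601.0$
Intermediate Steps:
$n{\left(Z,A \right)} = \frac{A}{-4 + A}$ ($n{\left(Z,A \right)} = \frac{A + 0}{-4 + A} = \frac{A}{-4 + A}$)
$X{\left(t \right)} = \frac{1}{2 t} - t$
$\left(-16613 + X{\left(n{\left(9,\frac{1}{-12 + O} \right)} \right)}\right) - 12000 = \left(-16613 - \left(- \frac{\left(-12 + 6\right) \left(-4 + \frac{1}{-12 + 6}\right)}{2} + \frac{1}{\left(-12 + 6\right) \left(-4 + \frac{1}{-12 + 6}\right)}\right)\right) - 12000 = \left(-16613 + \left(\frac{1}{2 \frac{1}{\left(-6\right) \left(-4 + \frac{1}{-6}\right)}} - \frac{1}{\left(-6\right) \left(-4 + \frac{1}{-6}\right)}\right)\right) - 12000 = \left(-16613 + \left(\frac{1}{2 \left(- \frac{1}{6 \left(-4 - \frac{1}{6}\right)}\right)} - - \frac{1}{6 \left(-4 - \frac{1}{6}\right)}\right)\right) - 12000 = \left(-16613 + \left(\frac{1}{2 \left(- \frac{1}{6 \left(- \frac{25}{6}\right)}\right)} - - \frac{1}{6 \left(- \frac{25}{6}\right)}\right)\right) - 12000 = \left(-16613 + \left(\frac{1}{2 \left(\left(- \frac{1}{6}\right) \left(- \frac{6}{25}\right)\right)} - \left(- \frac{1}{6}\right) \left(- \frac{6}{25}\right)\right)\right) - 12000 = \left(-16613 + \left(\frac{\frac{1}{\frac{1}{25}}}{2} - \frac{1}{25}\right)\right) - 12000 = \left(-16613 + \left(\frac{1}{2} \cdot 25 - \frac{1}{25}\right)\right) - 12000 = \left(-16613 + \left(\frac{25}{2} - \frac{1}{25}\right)\right) - 12000 = \left(-16613 + \frac{623}{50}\right) - 12000 = - \frac{830027}{50} - 12000 = - \frac{1430027}{50}$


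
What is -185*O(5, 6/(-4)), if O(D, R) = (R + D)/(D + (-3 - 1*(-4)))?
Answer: -1295/12 ≈ -107.92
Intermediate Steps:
O(D, R) = (D + R)/(1 + D) (O(D, R) = (D + R)/(D + (-3 + 4)) = (D + R)/(D + 1) = (D + R)/(1 + D))
-185*O(5, 6/(-4)) = -185*(5 + 6/(-4))/(1 + 5) = -185*(5 + 6*(-1/4))/6 = -185*(5 - 3/2)/6 = -185*7/(6*2) = -185*7/12 = -1295/12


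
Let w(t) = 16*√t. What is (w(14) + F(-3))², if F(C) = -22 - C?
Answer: 3945 - 608*√14 ≈ 1670.1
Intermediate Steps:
(w(14) + F(-3))² = (16*√14 + (-22 - 1*(-3)))² = (16*√14 + (-22 + 3))² = (16*√14 - 19)² = (-19 + 16*√14)²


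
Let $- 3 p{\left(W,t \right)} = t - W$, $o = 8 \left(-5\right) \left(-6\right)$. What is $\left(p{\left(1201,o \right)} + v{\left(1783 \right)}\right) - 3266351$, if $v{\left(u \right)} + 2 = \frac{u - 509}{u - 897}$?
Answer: $- \frac{4340555503}{1329} \approx -3.266 \cdot 10^{6}$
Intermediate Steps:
$o = 240$ ($o = \left(-40\right) \left(-6\right) = 240$)
$v{\left(u \right)} = -2 + \frac{-509 + u}{-897 + u}$ ($v{\left(u \right)} = -2 + \frac{u - 509}{u - 897} = -2 + \frac{-509 + u}{-897 + u}$)
$p{\left(W,t \right)} = - \frac{t}{3} + \frac{W}{3}$ ($p{\left(W,t \right)} = - \frac{t - W}{3} = - \frac{t}{3} + \frac{W}{3}$)
$\left(p{\left(1201,o \right)} + v{\left(1783 \right)}\right) - 3266351 = \left(\left(\left(- \frac{1}{3}\right) 240 + \frac{1}{3} \cdot 1201\right) + \frac{1285 - 1783}{-897 + 1783}\right) - 3266351 = \left(\left(-80 + \frac{1201}{3}\right) + \frac{1285 - 1783}{886}\right) - 3266351 = \left(\frac{961}{3} + \frac{1}{886} \left(-498\right)\right) - 3266351 = \left(\frac{961}{3} - \frac{249}{443}\right) - 3266351 = \frac{424976}{1329} - 3266351 = - \frac{4340555503}{1329}$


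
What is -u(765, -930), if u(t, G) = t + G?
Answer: 165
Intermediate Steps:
u(t, G) = G + t
-u(765, -930) = -(-930 + 765) = -1*(-165) = 165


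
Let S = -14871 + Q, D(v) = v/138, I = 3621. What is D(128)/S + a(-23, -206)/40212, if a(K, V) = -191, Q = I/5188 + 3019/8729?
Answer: -2997102179809835/622812986535657636 ≈ -0.0048122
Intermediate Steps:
Q = 47270281/45286052 (Q = 3621/5188 + 3019/8729 = 47270281/45286052 ≈ 1.0438)
D(v) = v/138 (D(v) = v*(1/138) = v/138)
S = -673401609011/45286052 (S = -14871 + 47270281/45286052 = -673401609011/45286052 ≈ -14870.)
D(128)/S + a(-23, -206)/40212 = ((1/138)*128)/(-673401609011/45286052) - 191/40212 = (64/69)*(-45286052/673401609011) - 191*1/40212 = -2898307328/46464711021759 - 191/40212 = -2997102179809835/622812986535657636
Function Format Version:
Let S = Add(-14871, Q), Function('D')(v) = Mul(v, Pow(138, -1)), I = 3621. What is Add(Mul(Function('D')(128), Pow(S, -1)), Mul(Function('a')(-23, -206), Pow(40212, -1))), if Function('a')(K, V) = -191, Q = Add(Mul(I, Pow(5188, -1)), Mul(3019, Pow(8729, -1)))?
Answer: Rational(-2997102179809835, 622812986535657636) ≈ -0.0048122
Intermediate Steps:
Q = Rational(47270281, 45286052) (Q = Add(Mul(3621, Pow(5188, -1)), Mul(3019, Pow(8729, -1))) = Add(Mul(3621, Rational(1, 5188)), Mul(3019, Rational(1, 8729))) = Add(Rational(3621, 5188), Rational(3019, 8729)) = Rational(47270281, 45286052) ≈ 1.0438)
Function('D')(v) = Mul(Rational(1, 138), v) (Function('D')(v) = Mul(v, Rational(1, 138)) = Mul(Rational(1, 138), v))
S = Rational(-673401609011, 45286052) (S = Add(-14871, Rational(47270281, 45286052)) = Rational(-673401609011, 45286052) ≈ -14870.)
Add(Mul(Function('D')(128), Pow(S, -1)), Mul(Function('a')(-23, -206), Pow(40212, -1))) = Add(Mul(Mul(Rational(1, 138), 128), Pow(Rational(-673401609011, 45286052), -1)), Mul(-191, Pow(40212, -1))) = Add(Mul(Rational(64, 69), Rational(-45286052, 673401609011)), Mul(-191, Rational(1, 40212))) = Add(Rational(-2898307328, 46464711021759), Rational(-191, 40212)) = Rational(-2997102179809835, 622812986535657636)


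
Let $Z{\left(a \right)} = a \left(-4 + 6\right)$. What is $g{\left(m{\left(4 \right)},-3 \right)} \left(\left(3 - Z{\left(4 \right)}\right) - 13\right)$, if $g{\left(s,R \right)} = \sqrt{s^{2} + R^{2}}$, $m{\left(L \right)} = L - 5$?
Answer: $- 18 \sqrt{10} \approx -56.921$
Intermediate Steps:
$m{\left(L \right)} = -5 + L$ ($m{\left(L \right)} = L - 5 = -5 + L$)
$Z{\left(a \right)} = 2 a$ ($Z{\left(a \right)} = a 2 = 2 a$)
$g{\left(s,R \right)} = \sqrt{R^{2} + s^{2}}$
$g{\left(m{\left(4 \right)},-3 \right)} \left(\left(3 - Z{\left(4 \right)}\right) - 13\right) = \sqrt{\left(-3\right)^{2} + \left(-5 + 4\right)^{2}} \left(\left(3 - 2 \cdot 4\right) - 13\right) = \sqrt{9 + \left(-1\right)^{2}} \left(\left(3 - 8\right) - 13\right) = \sqrt{9 + 1} \left(\left(3 - 8\right) - 13\right) = \sqrt{10} \left(-5 - 13\right) = \sqrt{10} \left(-18\right) = - 18 \sqrt{10}$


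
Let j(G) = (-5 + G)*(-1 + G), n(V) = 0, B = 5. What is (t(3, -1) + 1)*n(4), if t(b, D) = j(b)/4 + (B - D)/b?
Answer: 0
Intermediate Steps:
j(G) = (-1 + G)*(-5 + G)
t(b, D) = 5/4 - 3*b/2 + b²/4 + (5 - D)/b (t(b, D) = (5 + b² - 6*b)/4 + (5 - D)/b = (5 + b² - 6*b)*(¼) + (5 - D)/b = (5/4 - 3*b/2 + b²/4) + (5 - D)/b = 5/4 - 3*b/2 + b²/4 + (5 - D)/b)
(t(3, -1) + 1)*n(4) = ((5 - 1*(-1) + (¼)*3*(5 + 3² - 6*3))/3 + 1)*0 = ((5 + 1 + (¼)*3*(5 + 9 - 18))/3 + 1)*0 = ((5 + 1 + (¼)*3*(-4))/3 + 1)*0 = ((5 + 1 - 3)/3 + 1)*0 = ((⅓)*3 + 1)*0 = (1 + 1)*0 = 2*0 = 0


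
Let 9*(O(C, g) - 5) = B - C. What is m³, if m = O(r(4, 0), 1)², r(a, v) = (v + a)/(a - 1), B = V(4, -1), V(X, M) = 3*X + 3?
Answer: 29721861554176/387420489 ≈ 76717.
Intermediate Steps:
V(X, M) = 3 + 3*X
B = 15 (B = 3 + 3*4 = 3 + 12 = 15)
r(a, v) = (a + v)/(-1 + a)
O(C, g) = 20/3 - C/9 (O(C, g) = 5 + (15 - C)/9 = 5 + (5/3 - C/9) = 20/3 - C/9)
m = 30976/729 (m = (20/3 - (4 + 0)/(9*(-1 + 4)))² = (20/3 - 4/(9*3))² = (20/3 - 4/27)² = (176/27)² = 30976/729 ≈ 42.491)
m³ = (30976/729)³ = 29721861554176/387420489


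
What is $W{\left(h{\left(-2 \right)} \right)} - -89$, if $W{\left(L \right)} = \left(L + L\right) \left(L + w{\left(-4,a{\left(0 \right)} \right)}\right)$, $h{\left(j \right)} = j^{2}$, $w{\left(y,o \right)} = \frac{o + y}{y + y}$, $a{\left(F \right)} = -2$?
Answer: $127$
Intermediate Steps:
$w{\left(y,o \right)} = \frac{o + y}{2 y}$
$W{\left(L \right)} = 2 L \left(\frac{3}{4} + L\right)$ ($W{\left(L \right)} = \left(L + L\right) \left(L + \frac{-2 - 4}{2 \left(-4\right)}\right) = 2 L \left(L + \frac{1}{2} \left(- \frac{1}{4}\right) \left(-6\right)\right) = 2 L \left(L + \frac{3}{4}\right) = 2 L \left(\frac{3}{4} + L\right)$)
$W{\left(h{\left(-2 \right)} \right)} - -89 = \frac{\left(-2\right)^{2} \left(3 + 4 \left(-2\right)^{2}\right)}{2} - -89 = \frac{1}{2} \cdot 4 \left(3 + 4 \cdot 4\right) + 89 = \frac{1}{2} \cdot 4 \left(3 + 16\right) + 89 = \frac{1}{2} \cdot 4 \cdot 19 + 89 = 38 + 89 = 127$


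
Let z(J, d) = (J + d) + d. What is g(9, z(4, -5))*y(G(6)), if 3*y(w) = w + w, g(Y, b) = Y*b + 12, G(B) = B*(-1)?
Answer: 168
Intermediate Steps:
z(J, d) = J + 2*d
G(B) = -B
g(Y, b) = 12 + Y*b
y(w) = 2*w/3 (y(w) = (w + w)/3 = (2*w)/3 = 2*w/3)
g(9, z(4, -5))*y(G(6)) = (12 + 9*(4 + 2*(-5)))*(2*(-1*6)/3) = (12 + 9*(4 - 10))*((⅔)*(-6)) = (12 + 9*(-6))*(-4) = (12 - 54)*(-4) = -42*(-4) = 168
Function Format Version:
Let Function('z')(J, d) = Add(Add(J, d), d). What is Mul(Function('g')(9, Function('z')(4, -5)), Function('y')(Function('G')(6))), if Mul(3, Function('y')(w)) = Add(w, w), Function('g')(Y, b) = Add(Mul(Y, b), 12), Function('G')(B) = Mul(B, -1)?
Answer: 168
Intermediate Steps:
Function('z')(J, d) = Add(J, Mul(2, d))
Function('G')(B) = Mul(-1, B)
Function('g')(Y, b) = Add(12, Mul(Y, b))
Function('y')(w) = Mul(Rational(2, 3), w) (Function('y')(w) = Mul(Rational(1, 3), Add(w, w)) = Mul(Rational(1, 3), Mul(2, w)) = Mul(Rational(2, 3), w))
Mul(Function('g')(9, Function('z')(4, -5)), Function('y')(Function('G')(6))) = Mul(Add(12, Mul(9, Add(4, Mul(2, -5)))), Mul(Rational(2, 3), Mul(-1, 6))) = Mul(Add(12, Mul(9, Add(4, -10))), Mul(Rational(2, 3), -6)) = Mul(Add(12, Mul(9, -6)), -4) = Mul(Add(12, -54), -4) = Mul(-42, -4) = 168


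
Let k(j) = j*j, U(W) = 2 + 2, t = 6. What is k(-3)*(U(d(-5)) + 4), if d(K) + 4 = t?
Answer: 72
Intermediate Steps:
d(K) = 2 (d(K) = -4 + 6 = 2)
U(W) = 4
k(j) = j²
k(-3)*(U(d(-5)) + 4) = (-3)²*(4 + 4) = 9*8 = 72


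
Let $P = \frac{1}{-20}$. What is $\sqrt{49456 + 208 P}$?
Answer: $\frac{2 \sqrt{309035}}{5} \approx 222.36$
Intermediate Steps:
$P = - \frac{1}{20} \approx -0.05$
$\sqrt{49456 + 208 P} = \sqrt{49456 + 208 \left(- \frac{1}{20}\right)} = \sqrt{49456 - \frac{52}{5}} = \sqrt{\frac{247228}{5}} = \frac{2 \sqrt{309035}}{5}$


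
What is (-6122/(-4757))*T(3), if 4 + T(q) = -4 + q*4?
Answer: 24488/4757 ≈ 5.1478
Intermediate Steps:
T(q) = -8 + 4*q (T(q) = -4 + (-4 + q*4) = -4 + (-4 + 4*q) = -8 + 4*q)
(-6122/(-4757))*T(3) = (-6122/(-4757))*(-8 + 4*3) = (-6122*(-1/4757))*(-8 + 12) = (6122/4757)*4 = 24488/4757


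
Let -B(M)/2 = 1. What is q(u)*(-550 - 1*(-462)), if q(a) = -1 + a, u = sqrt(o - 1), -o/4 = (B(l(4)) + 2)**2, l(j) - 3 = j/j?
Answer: 88 - 88*I ≈ 88.0 - 88.0*I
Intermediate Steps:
l(j) = 4 (l(j) = 3 + j/j = 3 + 1 = 4)
B(M) = -2 (B(M) = -2*1 = -2)
o = 0 (o = -4*(-2 + 2)**2 = -4*0**2 = -4*0 = 0)
u = I (u = sqrt(0 - 1) = sqrt(-1) = I ≈ 1.0*I)
q(u)*(-550 - 1*(-462)) = (-1 + I)*(-550 - 1*(-462)) = (-1 + I)*(-550 + 462) = (-1 + I)*(-88) = 88 - 88*I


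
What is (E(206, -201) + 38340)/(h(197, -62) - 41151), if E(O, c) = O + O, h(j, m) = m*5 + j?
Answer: -2422/2579 ≈ -0.93912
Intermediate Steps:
h(j, m) = j + 5*m (h(j, m) = 5*m + j = j + 5*m)
E(O, c) = 2*O
(E(206, -201) + 38340)/(h(197, -62) - 41151) = (2*206 + 38340)/((197 + 5*(-62)) - 41151) = (412 + 38340)/((197 - 310) - 41151) = 38752/(-113 - 41151) = 38752/(-41264) = 38752*(-1/41264) = -2422/2579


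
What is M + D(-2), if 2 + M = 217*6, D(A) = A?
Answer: 1298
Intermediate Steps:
M = 1300 (M = -2 + 217*6 = -2 + 1302 = 1300)
M + D(-2) = 1300 - 2 = 1298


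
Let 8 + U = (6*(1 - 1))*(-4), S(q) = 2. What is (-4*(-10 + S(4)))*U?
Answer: -256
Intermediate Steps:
U = -8 (U = -8 + (6*(1 - 1))*(-4) = -8 + (6*0)*(-4) = -8 + 0*(-4) = -8 + 0 = -8)
(-4*(-10 + S(4)))*U = -4*(-10 + 2)*(-8) = -4*(-8)*(-8) = 32*(-8) = -256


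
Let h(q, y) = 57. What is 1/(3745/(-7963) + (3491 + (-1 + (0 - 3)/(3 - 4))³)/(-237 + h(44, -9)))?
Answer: -1433340/28536637 ≈ -0.050228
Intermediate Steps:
1/(3745/(-7963) + (3491 + (-1 + (0 - 3)/(3 - 4))³)/(-237 + h(44, -9))) = 1/(3745/(-7963) + (3491 + (-1 + (0 - 3)/(3 - 4))³)/(-237 + 57)) = 1/(3745*(-1/7963) + (3491 + (-1 - 3/(-1))³)/(-180)) = 1/(-3745/7963 + (3491 + (-1 - 3*(-1))³)*(-1/180)) = 1/(-3745/7963 + (3491 + (-1 + 3)³)*(-1/180)) = 1/(-3745/7963 + (3491 + 2³)*(-1/180)) = 1/(-3745/7963 + (3491 + 8)*(-1/180)) = 1/(-3745/7963 + 3499*(-1/180)) = 1/(-3745/7963 - 3499/180) = 1/(-28536637/1433340) = -1433340/28536637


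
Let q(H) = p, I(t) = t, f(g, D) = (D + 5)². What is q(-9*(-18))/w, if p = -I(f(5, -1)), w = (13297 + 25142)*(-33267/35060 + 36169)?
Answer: -560960/48742645946247 ≈ -1.1509e-8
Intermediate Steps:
w = 48742645946247/35060 (w = 38439*(-33267*1/35060 + 36169) = 38439*(-33267/35060 + 36169) = 38439*(1268051873/35060) = 48742645946247/35060 ≈ 1.3903e+9)
f(g, D) = (5 + D)²
p = -16 (p = -(5 - 1)² = -1*4² = -1*16 = -16)
q(H) = -16
q(-9*(-18))/w = -16/48742645946247/35060 = -16*35060/48742645946247 = -560960/48742645946247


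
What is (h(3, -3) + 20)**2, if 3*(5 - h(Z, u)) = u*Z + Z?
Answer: 729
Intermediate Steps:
h(Z, u) = 5 - Z/3 - Z*u/3 (h(Z, u) = 5 - (u*Z + Z)/3 = 5 - (Z*u + Z)/3 = 5 - (Z + Z*u)/3 = 5 + (-Z/3 - Z*u/3) = 5 - Z/3 - Z*u/3)
(h(3, -3) + 20)**2 = ((5 - 1/3*3 - 1/3*3*(-3)) + 20)**2 = ((5 - 1 + 3) + 20)**2 = (7 + 20)**2 = 27**2 = 729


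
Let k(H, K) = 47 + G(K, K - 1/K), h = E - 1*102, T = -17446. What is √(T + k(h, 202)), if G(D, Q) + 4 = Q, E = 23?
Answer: 3*I*√77985534/202 ≈ 131.15*I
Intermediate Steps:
h = -79 (h = 23 - 1*102 = 23 - 102 = -79)
G(D, Q) = -4 + Q
k(H, K) = 43 + K - 1/K (k(H, K) = 47 + (-4 + (K - 1/K)) = 47 + (-4 + K - 1/K) = 43 + K - 1/K)
√(T + k(h, 202)) = √(-17446 + (43 + 202 - 1/202)) = √(-17446 + 49489/202) = √(-3474603/202) = 3*I*√77985534/202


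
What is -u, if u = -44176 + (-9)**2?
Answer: 44095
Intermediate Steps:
u = -44095 (u = -44176 + 81 = -44095)
-u = -1*(-44095) = 44095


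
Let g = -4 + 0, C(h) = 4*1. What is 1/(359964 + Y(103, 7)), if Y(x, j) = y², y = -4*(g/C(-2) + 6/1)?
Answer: 1/360364 ≈ 2.7750e-6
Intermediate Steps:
C(h) = 4
g = -4
y = -20 (y = -4*(-4/4 + 6/1) = -4*(-4*¼ + 6*1) = -4*(-1 + 6) = -4*5 = -20)
Y(x, j) = 400 (Y(x, j) = (-20)² = 400)
1/(359964 + Y(103, 7)) = 1/(359964 + 400) = 1/360364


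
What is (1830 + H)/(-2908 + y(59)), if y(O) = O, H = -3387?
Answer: 1557/2849 ≈ 0.54651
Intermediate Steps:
(1830 + H)/(-2908 + y(59)) = (1830 - 3387)/(-2908 + 59) = -1557/(-2849) = -1557*(-1/2849) = 1557/2849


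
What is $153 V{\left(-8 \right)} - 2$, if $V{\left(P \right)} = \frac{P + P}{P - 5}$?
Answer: $\frac{2422}{13} \approx 186.31$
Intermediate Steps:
$V{\left(P \right)} = \frac{2 P}{-5 + P}$
$153 V{\left(-8 \right)} - 2 = 153 \cdot 2 \left(-8\right) \frac{1}{-5 - 8} - 2 = 153 \cdot 2 \left(-8\right) \frac{1}{-13} - 2 = 153 \cdot 2 \left(-8\right) \left(- \frac{1}{13}\right) - 2 = 153 \cdot \frac{16}{13} - 2 = \frac{2448}{13} - 2 = \frac{2422}{13}$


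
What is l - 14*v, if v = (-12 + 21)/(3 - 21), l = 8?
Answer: 15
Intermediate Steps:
v = -½ (v = 9/(-18) = 9*(-1/18) = -½ ≈ -0.50000)
l - 14*v = 8 - 14*(-½) = 8 + 7 = 15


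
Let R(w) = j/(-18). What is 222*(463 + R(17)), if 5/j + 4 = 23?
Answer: 5858617/57 ≈ 1.0278e+5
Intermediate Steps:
j = 5/19 (j = 5/(-4 + 23) = 5/19 ≈ 0.26316)
R(w) = -5/342 (R(w) = (5/19)/(-18) = (5/19)*(-1/18) = -5/342)
222*(463 + R(17)) = 222*(463 - 5/342) = 222*(158341/342) = 5858617/57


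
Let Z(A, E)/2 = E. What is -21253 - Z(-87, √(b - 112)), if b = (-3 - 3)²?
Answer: -21253 - 4*I*√19 ≈ -21253.0 - 17.436*I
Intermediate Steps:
b = 36 (b = (-6)² = 36)
Z(A, E) = 2*E
-21253 - Z(-87, √(b - 112)) = -21253 - 2*√(36 - 112) = -21253 - 2*√(-76) = -21253 - 2*2*I*√19 = -21253 - 4*I*√19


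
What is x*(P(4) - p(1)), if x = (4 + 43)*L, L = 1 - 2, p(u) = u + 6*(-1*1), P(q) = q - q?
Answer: -235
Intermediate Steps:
P(q) = 0
p(u) = -6 + u (p(u) = u + 6*(-1) = u - 6 = -6 + u)
L = -1
x = -47 (x = (4 + 43)*(-1) = 47*(-1) = -47)
x*(P(4) - p(1)) = -47*(0 - (-6 + 1)) = -47*(0 - 1*(-5)) = -47*(0 + 5) = -47*5 = -235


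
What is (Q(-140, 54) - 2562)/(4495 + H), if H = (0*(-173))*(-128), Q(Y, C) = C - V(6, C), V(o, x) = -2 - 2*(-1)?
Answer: -2508/4495 ≈ -0.55795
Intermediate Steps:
V(o, x) = 0 (V(o, x) = -2 + 2 = 0)
Q(Y, C) = C (Q(Y, C) = C - 1*0 = C + 0 = C)
H = 0 (H = 0*(-128) = 0)
(Q(-140, 54) - 2562)/(4495 + H) = (54 - 2562)/(4495 + 0) = -2508/4495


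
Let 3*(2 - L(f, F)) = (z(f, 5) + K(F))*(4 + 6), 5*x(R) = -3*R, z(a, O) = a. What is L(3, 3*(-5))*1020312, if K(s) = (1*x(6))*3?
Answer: 28568736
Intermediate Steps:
x(R) = -3*R/5 (x(R) = (-3*R)/5 = -3*R/5)
K(s) = -54/5 (K(s) = (1*(-⅗*6))*3 = (1*(-18/5))*3 = -18/5*3 = -54/5)
L(f, F) = 38 - 10*f/3 (L(f, F) = 2 - (f - 54/5)*(4 + 6)/3 = 2 - (-54/5 + f)*10/3 = 2 - (-108 + 10*f)/3 = 2 + (36 - 10*f/3) = 38 - 10*f/3)
L(3, 3*(-5))*1020312 = (38 - 10/3*3)*1020312 = (38 - 10)*1020312 = 28*1020312 = 28568736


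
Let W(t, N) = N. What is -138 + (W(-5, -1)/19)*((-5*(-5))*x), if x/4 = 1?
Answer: -2722/19 ≈ -143.26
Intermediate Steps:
x = 4 (x = 4*1 = 4)
-138 + (W(-5, -1)/19)*((-5*(-5))*x) = -138 + (-1/19)*(-5*(-5)*4) = -138 + (-1*1/19)*(25*4) = -138 - 1/19*100 = -138 - 100/19 = -2722/19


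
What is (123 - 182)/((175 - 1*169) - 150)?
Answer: 59/144 ≈ 0.40972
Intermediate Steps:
(123 - 182)/((175 - 1*169) - 150) = -59/((175 - 169) - 150) = -59/(6 - 150) = -59/(-144) = -59*(-1/144) = 59/144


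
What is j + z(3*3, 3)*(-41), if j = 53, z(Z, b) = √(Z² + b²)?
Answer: 53 - 123*√10 ≈ -335.96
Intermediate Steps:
j + z(3*3, 3)*(-41) = 53 + √((3*3)² + 3²)*(-41) = 53 + √(9² + 9)*(-41) = 53 + √(81 + 9)*(-41) = 53 + √90*(-41) = 53 + (3*√10)*(-41) = 53 - 123*√10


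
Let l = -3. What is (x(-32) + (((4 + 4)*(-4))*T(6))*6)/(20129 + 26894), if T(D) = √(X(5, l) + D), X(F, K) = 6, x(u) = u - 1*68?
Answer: -100/47023 - 384*√3/47023 ≈ -0.016271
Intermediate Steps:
x(u) = -68 + u (x(u) = u - 68 = -68 + u)
T(D) = √(6 + D)
(x(-32) + (((4 + 4)*(-4))*T(6))*6)/(20129 + 26894) = ((-68 - 32) + (((4 + 4)*(-4))*√(6 + 6))*6)/(20129 + 26894) = (-100 + ((8*(-4))*√12)*6)/47023 = (-100 - 64*√3*6)*(1/47023) = (-100 - 384*√3)*(1/47023) = -100/47023 - 384*√3/47023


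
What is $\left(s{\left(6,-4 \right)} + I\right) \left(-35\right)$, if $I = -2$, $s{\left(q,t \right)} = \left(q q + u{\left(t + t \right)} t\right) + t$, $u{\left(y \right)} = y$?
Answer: $-2170$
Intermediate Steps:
$s{\left(q,t \right)} = t + q^{2} + 2 t^{2}$ ($s{\left(q,t \right)} = \left(q q + \left(t + t\right) t\right) + t = \left(q^{2} + 2 t t\right) + t = \left(q^{2} + 2 t^{2}\right) + t = t + q^{2} + 2 t^{2}$)
$\left(s{\left(6,-4 \right)} + I\right) \left(-35\right) = \left(\left(-4 + 6^{2} + 2 \left(-4\right)^{2}\right) - 2\right) \left(-35\right) = \left(\left(-4 + 36 + 2 \cdot 16\right) - 2\right) \left(-35\right) = \left(\left(-4 + 36 + 32\right) - 2\right) \left(-35\right) = \left(64 - 2\right) \left(-35\right) = 62 \left(-35\right) = -2170$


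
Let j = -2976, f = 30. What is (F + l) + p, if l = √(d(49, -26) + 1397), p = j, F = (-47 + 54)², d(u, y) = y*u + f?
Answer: -2927 + 3*√17 ≈ -2914.6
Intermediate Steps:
d(u, y) = 30 + u*y (d(u, y) = y*u + 30 = u*y + 30 = 30 + u*y)
F = 49 (F = 7² = 49)
p = -2976
l = 3*√17 (l = √((30 + 49*(-26)) + 1397) = √((30 - 1274) + 1397) = √(-1244 + 1397) = √153 = 3*√17 ≈ 12.369)
(F + l) + p = (49 + 3*√17) - 2976 = -2927 + 3*√17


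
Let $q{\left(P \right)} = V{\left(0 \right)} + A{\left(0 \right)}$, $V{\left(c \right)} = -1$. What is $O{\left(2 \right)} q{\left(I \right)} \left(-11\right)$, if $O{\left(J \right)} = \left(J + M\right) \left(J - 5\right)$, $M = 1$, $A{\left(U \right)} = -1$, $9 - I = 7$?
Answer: $-198$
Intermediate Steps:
$I = 2$ ($I = 9 - 7 = 2$)
$q{\left(P \right)} = -2$ ($q{\left(P \right)} = -1 - 1 = -2$)
$O{\left(J \right)} = \left(1 + J\right) \left(-5 + J\right)$ ($O{\left(J \right)} = \left(J + 1\right) \left(J - 5\right) = \left(1 + J\right) \left(-5 + J\right)$)
$O{\left(2 \right)} q{\left(I \right)} \left(-11\right) = \left(-5 + 2^{2} - 8\right) \left(-2\right) \left(-11\right) = \left(-5 + 4 - 8\right) \left(-2\right) \left(-11\right) = \left(-9\right) \left(-2\right) \left(-11\right) = 18 \left(-11\right) = -198$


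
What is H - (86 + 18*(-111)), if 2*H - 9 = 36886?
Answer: 40719/2 ≈ 20360.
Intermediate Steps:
H = 36895/2 (H = 9/2 + (½)*36886 = 9/2 + 18443 = 36895/2 ≈ 18448.)
H - (86 + 18*(-111)) = 36895/2 - (86 + 18*(-111)) = 36895/2 - (86 - 1998) = 36895/2 - 1*(-1912) = 36895/2 + 1912 = 40719/2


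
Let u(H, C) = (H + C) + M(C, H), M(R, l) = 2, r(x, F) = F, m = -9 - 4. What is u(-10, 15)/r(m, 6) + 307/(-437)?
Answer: 1217/2622 ≈ 0.46415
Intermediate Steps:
m = -13
u(H, C) = 2 + C + H (u(H, C) = (H + C) + 2 = (C + H) + 2 = 2 + C + H)
u(-10, 15)/r(m, 6) + 307/(-437) = (2 + 15 - 10)/6 + 307/(-437) = 7*(1/6) + 307*(-1/437) = 7/6 - 307/437 = 1217/2622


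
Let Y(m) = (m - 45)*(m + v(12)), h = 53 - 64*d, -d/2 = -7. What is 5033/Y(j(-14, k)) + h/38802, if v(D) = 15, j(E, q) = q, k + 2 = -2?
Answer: -9321183/995918 ≈ -9.3594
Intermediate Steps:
k = -4 (k = -2 - 2 = -4)
d = 14 (d = -2*(-7) = 14)
h = -843 (h = 53 - 64*14 = 53 - 896 = -843)
Y(m) = (-45 + m)*(15 + m) (Y(m) = (m - 45)*(m + 15) = (-45 + m)*(15 + m))
5033/Y(j(-14, k)) + h/38802 = 5033/(-675 + (-4)² - 30*(-4)) - 843/38802 = 5033/(-675 + 16 + 120) - 843*1/38802 = 5033/(-539) - 281/12934 = 5033*(-1/539) - 281/12934 = -719/77 - 281/12934 = -9321183/995918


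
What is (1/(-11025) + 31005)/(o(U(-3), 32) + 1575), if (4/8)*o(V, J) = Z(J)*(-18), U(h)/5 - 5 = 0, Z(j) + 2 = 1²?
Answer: 341830124/17761275 ≈ 19.246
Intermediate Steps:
Z(j) = -1 (Z(j) = -2 + 1² = -2 + 1 = -1)
U(h) = 25 (U(h) = 25 + 5*0 = 25 + 0 = 25)
o(V, J) = 36 (o(V, J) = 2*(-1*(-18)) = 2*18 = 36)
(1/(-11025) + 31005)/(o(U(-3), 32) + 1575) = (1/(-11025) + 31005)/(36 + 1575) = (-1/11025 + 31005)/1611 = (341830124/11025)*(1/1611) = 341830124/17761275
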